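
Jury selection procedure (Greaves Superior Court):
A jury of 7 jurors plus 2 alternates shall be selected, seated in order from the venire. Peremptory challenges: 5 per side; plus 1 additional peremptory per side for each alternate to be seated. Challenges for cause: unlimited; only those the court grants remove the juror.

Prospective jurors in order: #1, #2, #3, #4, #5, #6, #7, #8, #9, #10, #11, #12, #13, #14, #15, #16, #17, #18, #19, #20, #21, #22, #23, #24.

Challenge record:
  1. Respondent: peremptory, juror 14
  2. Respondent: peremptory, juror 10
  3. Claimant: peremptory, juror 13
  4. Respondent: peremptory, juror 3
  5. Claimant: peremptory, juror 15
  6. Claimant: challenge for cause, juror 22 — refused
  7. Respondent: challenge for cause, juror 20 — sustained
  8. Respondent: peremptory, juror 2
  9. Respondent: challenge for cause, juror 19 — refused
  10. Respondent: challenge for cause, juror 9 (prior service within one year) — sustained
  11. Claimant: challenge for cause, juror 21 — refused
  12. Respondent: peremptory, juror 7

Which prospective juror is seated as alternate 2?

Removed: #2, #3, #7, #9, #10, #13, #14, #15, #20. (#19, #21, #22 stay — for-cause denied.)
Seating in order: seats 1–7 → #1, #4, #5, #6, #8, #11, #12; alternates → #16, #17.
So alternate 2 is #17.

17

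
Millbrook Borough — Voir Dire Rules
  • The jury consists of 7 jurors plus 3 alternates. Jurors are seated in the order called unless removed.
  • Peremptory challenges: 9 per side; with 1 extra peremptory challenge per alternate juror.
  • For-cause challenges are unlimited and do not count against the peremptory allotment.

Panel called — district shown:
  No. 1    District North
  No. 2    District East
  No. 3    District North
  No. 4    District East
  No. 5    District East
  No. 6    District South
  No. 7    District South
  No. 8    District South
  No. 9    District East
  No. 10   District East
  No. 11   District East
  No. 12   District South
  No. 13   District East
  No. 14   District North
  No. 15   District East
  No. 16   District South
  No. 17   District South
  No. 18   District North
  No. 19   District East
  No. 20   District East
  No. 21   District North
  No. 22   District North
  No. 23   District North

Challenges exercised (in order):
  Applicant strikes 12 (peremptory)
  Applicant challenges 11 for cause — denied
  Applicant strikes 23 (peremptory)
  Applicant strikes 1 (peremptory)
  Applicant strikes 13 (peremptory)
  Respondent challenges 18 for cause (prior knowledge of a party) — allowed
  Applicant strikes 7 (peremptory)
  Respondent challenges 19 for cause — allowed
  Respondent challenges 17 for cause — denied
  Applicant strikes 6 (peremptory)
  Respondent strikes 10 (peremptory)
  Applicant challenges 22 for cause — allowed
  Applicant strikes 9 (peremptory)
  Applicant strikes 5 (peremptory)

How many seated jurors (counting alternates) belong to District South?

Removed: #1, #5, #6, #7, #9, #10, #12, #13, #18, #19, #22, #23.
Seated (10 incl. alternates): #2, #3, #4, #8, #11, #14, #15, #16, #17, #20.
Of those, in District South: #8, #16, #17 → 3.

3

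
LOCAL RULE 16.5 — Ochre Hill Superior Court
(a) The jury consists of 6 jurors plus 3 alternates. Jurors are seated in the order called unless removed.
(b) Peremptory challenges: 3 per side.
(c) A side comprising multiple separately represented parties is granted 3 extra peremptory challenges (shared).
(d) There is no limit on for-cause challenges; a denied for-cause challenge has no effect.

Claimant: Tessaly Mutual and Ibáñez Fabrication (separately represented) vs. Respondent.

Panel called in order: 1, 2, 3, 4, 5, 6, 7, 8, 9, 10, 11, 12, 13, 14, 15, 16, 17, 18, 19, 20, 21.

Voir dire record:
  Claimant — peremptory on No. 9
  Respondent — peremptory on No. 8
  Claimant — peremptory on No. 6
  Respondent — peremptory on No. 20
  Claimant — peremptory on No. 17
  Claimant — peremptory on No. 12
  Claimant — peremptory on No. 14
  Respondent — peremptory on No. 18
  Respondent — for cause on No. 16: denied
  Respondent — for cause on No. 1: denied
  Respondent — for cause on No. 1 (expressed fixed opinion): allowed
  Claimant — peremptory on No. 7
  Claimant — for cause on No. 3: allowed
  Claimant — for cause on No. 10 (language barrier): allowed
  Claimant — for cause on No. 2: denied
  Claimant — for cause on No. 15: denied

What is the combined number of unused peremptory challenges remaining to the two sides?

Claimant allotment: 3 base + 3 multi-party = 6. Respondent allotment: 3.
Claimant peremptories used: #9, #6, #17, #12, #14, #7 — 6 (for-cause on #3, #10, #2, #15 don't count).
Respondent peremptories used: #8, #20, #18 — 3 (for-cause on #16, #1, #1 don't count).
Remaining: (6 − 6) + (3 − 3) = 0.

0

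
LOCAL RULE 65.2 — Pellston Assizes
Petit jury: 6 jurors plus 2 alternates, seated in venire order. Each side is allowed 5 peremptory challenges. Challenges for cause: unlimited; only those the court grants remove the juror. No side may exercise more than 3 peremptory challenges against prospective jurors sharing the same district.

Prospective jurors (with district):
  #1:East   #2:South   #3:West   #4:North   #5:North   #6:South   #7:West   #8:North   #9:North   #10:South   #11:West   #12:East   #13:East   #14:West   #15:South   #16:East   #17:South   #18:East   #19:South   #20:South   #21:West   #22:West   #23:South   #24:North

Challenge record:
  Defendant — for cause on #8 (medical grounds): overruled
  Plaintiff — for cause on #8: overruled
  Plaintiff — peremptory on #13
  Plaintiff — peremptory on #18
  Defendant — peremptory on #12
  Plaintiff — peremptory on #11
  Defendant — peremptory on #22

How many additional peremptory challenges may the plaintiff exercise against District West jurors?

2

Plaintiff peremptories so far: #13, #18, #11 — 3 of 5 used, 2 left overall.
Against District West: #11 — 1 used; per-district cap 3 leaves 2.
Binding limit: min(2, 2) = 2.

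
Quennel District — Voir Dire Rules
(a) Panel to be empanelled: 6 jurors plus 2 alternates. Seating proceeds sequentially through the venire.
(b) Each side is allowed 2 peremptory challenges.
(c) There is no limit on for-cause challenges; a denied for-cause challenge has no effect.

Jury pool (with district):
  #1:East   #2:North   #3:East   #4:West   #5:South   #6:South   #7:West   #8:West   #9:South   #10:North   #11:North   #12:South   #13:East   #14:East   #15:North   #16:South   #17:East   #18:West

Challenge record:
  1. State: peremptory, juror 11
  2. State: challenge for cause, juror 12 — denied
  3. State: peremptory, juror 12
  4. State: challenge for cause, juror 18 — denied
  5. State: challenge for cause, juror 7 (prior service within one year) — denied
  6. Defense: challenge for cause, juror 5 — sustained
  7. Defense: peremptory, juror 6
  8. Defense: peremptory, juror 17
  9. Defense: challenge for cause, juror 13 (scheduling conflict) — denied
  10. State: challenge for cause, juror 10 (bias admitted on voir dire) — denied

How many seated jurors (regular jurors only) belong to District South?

Removed: #5, #6, #11, #12, #17.
Seated jurors 1–6: #1, #2, #3, #4, #7, #8 (alternates #9, #10 not counted).
None of those are in District South → 0.

0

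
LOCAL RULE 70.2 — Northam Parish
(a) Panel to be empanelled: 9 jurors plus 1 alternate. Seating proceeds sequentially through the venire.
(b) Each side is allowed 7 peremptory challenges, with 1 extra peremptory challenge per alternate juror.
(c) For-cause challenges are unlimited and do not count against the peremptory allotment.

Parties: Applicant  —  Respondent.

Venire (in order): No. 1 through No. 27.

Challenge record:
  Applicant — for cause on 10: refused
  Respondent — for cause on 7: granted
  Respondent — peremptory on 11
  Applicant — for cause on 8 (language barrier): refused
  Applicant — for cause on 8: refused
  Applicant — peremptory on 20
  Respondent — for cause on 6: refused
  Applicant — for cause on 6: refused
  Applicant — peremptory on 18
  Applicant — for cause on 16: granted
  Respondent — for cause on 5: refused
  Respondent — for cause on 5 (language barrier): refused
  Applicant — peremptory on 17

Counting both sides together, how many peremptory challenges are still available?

12

Applicant allotment: 7 base + 1 × 1 alternate = 8. Respondent allotment: 7 base + 1 × 1 alternate = 8.
Applicant peremptories used: #20, #18, #17 — 3 (for-cause on #10, #8, #8, #6, #16 don't count).
Respondent peremptories used: #11 — 1 (for-cause on #7, #6, #5, #5 don't count).
Remaining: (8 − 3) + (8 − 1) = 12.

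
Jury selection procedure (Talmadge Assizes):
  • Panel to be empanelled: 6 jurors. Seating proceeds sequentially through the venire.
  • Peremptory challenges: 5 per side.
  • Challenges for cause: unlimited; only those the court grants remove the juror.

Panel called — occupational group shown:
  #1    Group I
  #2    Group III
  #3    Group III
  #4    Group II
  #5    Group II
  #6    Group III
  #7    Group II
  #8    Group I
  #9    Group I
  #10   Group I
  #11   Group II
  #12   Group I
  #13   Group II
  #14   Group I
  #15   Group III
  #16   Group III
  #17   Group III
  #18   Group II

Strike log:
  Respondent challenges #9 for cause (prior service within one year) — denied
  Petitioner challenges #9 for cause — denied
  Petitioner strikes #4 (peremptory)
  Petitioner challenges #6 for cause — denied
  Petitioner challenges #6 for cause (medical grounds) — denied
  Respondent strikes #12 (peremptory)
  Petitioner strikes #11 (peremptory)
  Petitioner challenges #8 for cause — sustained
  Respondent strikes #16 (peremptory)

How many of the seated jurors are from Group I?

Removed: #4, #8, #11, #12, #16.
Seated jurors 1–6: #1, #2, #3, #5, #6, #7.
Of those, in Group I: #1 → 1.

1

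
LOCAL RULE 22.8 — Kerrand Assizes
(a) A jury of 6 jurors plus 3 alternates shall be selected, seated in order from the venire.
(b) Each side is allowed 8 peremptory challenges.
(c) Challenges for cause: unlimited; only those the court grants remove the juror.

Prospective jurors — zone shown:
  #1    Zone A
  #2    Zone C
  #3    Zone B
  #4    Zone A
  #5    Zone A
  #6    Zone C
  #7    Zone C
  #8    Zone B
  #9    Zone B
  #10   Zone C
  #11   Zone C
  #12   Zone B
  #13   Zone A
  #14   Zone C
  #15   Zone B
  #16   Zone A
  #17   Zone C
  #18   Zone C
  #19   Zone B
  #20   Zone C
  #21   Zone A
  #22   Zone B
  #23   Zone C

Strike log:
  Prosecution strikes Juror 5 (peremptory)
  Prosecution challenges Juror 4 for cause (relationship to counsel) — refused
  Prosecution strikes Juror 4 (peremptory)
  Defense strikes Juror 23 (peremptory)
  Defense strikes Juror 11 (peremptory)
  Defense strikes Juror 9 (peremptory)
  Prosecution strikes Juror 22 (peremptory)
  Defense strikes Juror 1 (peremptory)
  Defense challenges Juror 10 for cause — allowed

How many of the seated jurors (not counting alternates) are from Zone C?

3

Removed: #1, #4, #5, #9, #10, #11, #22, #23.
Seated jurors 1–6: #2, #3, #6, #7, #8, #12 (alternates #13, #14, #15 not counted).
Of those, in Zone C: #2, #6, #7 → 3.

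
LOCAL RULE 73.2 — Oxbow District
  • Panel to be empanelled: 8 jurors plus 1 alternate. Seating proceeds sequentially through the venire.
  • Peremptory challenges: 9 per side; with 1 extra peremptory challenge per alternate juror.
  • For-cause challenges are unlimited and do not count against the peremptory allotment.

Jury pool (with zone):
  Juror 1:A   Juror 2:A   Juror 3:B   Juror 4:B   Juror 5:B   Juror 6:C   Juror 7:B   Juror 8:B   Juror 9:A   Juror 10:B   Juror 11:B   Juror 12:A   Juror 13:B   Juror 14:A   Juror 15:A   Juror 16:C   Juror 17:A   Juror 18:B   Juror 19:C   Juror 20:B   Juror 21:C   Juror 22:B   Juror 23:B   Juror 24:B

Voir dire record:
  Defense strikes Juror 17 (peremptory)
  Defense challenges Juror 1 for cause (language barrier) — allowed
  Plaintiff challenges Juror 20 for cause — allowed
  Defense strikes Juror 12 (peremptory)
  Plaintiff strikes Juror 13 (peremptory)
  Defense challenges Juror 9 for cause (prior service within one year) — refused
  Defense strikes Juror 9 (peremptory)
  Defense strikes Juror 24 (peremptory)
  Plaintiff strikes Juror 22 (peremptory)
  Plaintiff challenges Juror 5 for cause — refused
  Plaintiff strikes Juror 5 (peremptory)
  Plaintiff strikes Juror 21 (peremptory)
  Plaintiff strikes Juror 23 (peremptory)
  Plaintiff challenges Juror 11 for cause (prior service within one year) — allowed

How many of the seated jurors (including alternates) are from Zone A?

3

Removed: #1, #5, #9, #11, #12, #13, #17, #20, #21, #22, #23, #24.
Seated (9 incl. alternates): #2, #3, #4, #6, #7, #8, #10, #14, #15.
Of those, in Zone A: #2, #14, #15 → 3.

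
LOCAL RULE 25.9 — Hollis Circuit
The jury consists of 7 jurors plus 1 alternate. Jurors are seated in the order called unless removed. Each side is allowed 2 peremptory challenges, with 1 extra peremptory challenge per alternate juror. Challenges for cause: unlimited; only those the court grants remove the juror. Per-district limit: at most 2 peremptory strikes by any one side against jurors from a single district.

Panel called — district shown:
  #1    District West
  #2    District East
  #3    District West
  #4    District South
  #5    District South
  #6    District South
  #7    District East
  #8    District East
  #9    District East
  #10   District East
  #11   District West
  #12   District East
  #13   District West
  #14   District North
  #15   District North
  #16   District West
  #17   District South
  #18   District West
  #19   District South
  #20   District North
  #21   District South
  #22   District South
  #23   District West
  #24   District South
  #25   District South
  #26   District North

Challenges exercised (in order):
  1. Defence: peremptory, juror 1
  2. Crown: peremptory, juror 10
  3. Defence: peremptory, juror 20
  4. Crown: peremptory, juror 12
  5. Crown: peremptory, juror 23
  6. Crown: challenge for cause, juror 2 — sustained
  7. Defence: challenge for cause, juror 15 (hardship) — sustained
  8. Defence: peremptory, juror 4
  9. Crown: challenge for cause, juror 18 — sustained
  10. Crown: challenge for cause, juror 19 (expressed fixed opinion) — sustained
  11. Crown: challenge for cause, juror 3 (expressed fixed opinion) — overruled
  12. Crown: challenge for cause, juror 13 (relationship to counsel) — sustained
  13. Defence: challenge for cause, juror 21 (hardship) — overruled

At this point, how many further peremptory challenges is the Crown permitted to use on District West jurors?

0

Crown peremptories so far: #10, #12, #23 — 3 of 3 used, 0 left overall.
Against District West: #23 — 1 used; per-district cap 2 leaves 1.
Binding limit: min(0, 1) = 0.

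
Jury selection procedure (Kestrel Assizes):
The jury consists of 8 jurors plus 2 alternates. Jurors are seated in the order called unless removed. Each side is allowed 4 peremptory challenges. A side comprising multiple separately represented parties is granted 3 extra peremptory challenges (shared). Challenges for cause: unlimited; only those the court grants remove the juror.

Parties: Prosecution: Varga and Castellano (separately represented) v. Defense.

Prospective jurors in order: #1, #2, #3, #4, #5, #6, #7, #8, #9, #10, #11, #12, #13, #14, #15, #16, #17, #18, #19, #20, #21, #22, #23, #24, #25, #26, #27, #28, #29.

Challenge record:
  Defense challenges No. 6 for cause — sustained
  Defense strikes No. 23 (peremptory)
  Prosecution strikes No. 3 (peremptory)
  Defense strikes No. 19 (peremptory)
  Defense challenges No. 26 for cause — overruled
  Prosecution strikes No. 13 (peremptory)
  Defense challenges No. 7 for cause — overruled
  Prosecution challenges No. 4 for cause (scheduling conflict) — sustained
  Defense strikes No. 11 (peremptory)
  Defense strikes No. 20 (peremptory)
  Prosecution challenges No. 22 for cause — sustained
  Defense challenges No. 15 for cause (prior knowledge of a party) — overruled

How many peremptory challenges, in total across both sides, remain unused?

Prosecution allotment: 4 base + 3 multi-party = 7. Defense allotment: 4.
Prosecution peremptories used: #3, #13 — 2 (for-cause on #4, #22 don't count).
Defense peremptories used: #23, #19, #11, #20 — 4 (for-cause on #6, #26, #7, #15 don't count).
Remaining: (7 − 2) + (4 − 4) = 5.

5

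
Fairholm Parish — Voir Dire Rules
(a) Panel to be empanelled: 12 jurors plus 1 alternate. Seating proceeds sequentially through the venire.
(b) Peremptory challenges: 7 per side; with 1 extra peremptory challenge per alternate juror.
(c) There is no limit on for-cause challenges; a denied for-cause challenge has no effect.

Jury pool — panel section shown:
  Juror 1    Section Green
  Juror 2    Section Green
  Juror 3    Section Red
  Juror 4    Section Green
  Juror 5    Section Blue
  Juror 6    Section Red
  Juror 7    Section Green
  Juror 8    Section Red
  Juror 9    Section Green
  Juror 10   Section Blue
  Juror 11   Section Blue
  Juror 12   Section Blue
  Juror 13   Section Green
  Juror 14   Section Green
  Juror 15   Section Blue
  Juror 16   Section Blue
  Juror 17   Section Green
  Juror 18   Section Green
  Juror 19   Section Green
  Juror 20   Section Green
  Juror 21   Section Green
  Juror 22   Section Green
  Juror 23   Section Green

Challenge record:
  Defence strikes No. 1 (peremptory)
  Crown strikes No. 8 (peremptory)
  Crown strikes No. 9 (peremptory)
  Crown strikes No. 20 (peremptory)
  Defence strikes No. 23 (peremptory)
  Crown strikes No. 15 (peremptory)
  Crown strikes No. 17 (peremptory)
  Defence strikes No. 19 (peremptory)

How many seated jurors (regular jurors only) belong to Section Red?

Removed: #1, #8, #9, #15, #17, #19, #20, #23.
Seated jurors 1–12: #2, #3, #4, #5, #6, #7, #10, #11, #12, #13, #14, #16 (alternates #18 not counted).
Of those, in Section Red: #3, #6 → 2.

2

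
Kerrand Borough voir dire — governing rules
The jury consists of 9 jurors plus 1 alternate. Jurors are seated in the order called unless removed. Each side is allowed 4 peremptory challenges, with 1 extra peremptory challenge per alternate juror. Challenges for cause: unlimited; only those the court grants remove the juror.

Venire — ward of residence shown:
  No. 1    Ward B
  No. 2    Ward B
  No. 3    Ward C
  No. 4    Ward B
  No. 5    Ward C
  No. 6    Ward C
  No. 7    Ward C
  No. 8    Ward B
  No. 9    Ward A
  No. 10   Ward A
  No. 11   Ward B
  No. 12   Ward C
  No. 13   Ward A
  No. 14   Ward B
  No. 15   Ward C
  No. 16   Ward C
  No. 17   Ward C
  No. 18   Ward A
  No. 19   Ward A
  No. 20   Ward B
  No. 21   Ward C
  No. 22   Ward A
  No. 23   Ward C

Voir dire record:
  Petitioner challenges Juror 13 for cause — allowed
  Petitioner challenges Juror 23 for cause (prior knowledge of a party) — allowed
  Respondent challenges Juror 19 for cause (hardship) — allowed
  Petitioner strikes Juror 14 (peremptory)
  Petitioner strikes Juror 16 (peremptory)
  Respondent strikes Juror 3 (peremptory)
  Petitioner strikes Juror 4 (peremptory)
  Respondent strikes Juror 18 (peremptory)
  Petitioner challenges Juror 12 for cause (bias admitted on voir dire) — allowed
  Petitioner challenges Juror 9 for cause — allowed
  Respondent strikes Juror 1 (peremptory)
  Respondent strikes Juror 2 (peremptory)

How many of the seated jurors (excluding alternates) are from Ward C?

Removed: #1, #2, #3, #4, #9, #12, #13, #14, #16, #18, #19, #23.
Seated jurors 1–9: #5, #6, #7, #8, #10, #11, #15, #17, #20 (alternates #21 not counted).
Of those, in Ward C: #5, #6, #7, #15, #17 → 5.

5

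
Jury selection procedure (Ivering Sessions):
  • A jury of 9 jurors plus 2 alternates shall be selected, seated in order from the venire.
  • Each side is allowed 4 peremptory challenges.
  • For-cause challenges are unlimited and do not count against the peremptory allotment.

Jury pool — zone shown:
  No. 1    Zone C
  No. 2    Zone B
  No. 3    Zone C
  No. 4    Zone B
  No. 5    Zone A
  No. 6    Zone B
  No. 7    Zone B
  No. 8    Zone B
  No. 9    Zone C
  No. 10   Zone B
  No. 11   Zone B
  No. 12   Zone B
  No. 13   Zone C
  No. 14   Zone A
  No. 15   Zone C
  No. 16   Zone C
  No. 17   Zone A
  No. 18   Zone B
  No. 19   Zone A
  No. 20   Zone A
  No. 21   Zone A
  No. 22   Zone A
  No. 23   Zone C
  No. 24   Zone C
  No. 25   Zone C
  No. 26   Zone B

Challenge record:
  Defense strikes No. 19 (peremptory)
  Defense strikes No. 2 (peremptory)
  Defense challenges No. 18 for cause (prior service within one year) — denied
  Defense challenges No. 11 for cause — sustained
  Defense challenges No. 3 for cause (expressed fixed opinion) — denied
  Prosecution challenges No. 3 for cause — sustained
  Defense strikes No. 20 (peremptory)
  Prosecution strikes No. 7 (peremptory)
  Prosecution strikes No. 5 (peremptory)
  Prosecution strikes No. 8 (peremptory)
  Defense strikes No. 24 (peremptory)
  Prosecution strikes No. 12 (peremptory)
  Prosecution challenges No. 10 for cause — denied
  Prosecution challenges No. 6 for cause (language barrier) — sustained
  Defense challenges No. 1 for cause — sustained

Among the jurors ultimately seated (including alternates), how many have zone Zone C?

4

Removed: #1, #2, #3, #5, #6, #7, #8, #11, #12, #19, #20, #24.
Seated (11 incl. alternates): #4, #9, #10, #13, #14, #15, #16, #17, #18, #21, #22.
Of those, in Zone C: #9, #13, #15, #16 → 4.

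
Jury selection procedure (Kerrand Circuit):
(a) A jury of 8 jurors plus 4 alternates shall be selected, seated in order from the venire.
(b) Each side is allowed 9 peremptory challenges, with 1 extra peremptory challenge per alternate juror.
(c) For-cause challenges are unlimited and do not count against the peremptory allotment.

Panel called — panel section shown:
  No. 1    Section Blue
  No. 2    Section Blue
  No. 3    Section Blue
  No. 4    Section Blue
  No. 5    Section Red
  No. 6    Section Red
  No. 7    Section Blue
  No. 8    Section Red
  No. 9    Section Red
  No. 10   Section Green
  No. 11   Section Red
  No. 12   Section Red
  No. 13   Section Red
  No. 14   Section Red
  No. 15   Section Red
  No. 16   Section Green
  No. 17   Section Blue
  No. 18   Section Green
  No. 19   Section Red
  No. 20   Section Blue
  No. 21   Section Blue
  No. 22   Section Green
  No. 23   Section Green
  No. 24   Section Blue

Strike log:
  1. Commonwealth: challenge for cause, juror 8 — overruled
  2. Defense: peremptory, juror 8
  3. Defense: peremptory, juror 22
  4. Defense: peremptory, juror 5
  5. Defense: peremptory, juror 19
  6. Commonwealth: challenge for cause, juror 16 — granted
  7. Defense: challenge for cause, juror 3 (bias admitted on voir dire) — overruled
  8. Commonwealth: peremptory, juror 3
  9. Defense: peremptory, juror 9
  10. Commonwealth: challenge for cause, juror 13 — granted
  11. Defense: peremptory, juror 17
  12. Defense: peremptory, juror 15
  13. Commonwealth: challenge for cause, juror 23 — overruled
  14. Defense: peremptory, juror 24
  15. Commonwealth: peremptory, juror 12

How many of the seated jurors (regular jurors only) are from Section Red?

3

Removed: #3, #5, #8, #9, #12, #13, #15, #16, #17, #19, #22, #24.
Seated jurors 1–8: #1, #2, #4, #6, #7, #10, #11, #14 (alternates #18, #20, #21, #23 not counted).
Of those, in Section Red: #6, #11, #14 → 3.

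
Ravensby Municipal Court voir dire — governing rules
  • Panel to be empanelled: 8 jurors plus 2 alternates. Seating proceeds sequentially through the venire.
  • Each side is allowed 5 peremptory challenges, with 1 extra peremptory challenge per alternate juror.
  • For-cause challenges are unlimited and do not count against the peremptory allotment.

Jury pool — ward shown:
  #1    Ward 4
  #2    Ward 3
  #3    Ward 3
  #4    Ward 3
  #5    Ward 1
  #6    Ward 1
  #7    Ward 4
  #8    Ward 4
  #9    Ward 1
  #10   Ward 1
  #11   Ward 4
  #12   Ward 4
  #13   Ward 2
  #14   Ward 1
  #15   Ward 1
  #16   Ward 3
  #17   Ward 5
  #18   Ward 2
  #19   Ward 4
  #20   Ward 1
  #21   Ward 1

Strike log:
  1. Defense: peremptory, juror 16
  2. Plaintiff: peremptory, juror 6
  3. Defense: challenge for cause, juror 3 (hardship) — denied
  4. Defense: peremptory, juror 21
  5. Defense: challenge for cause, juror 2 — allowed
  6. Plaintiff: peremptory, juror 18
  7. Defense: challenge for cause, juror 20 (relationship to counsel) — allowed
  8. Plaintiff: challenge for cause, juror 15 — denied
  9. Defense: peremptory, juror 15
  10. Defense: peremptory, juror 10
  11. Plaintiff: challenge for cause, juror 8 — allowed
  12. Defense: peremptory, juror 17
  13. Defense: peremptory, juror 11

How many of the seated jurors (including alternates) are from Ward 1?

Removed: #2, #6, #8, #10, #11, #15, #16, #17, #18, #20, #21.
Seated (10 incl. alternates): #1, #3, #4, #5, #7, #9, #12, #13, #14, #19.
Of those, in Ward 1: #5, #9, #14 → 3.

3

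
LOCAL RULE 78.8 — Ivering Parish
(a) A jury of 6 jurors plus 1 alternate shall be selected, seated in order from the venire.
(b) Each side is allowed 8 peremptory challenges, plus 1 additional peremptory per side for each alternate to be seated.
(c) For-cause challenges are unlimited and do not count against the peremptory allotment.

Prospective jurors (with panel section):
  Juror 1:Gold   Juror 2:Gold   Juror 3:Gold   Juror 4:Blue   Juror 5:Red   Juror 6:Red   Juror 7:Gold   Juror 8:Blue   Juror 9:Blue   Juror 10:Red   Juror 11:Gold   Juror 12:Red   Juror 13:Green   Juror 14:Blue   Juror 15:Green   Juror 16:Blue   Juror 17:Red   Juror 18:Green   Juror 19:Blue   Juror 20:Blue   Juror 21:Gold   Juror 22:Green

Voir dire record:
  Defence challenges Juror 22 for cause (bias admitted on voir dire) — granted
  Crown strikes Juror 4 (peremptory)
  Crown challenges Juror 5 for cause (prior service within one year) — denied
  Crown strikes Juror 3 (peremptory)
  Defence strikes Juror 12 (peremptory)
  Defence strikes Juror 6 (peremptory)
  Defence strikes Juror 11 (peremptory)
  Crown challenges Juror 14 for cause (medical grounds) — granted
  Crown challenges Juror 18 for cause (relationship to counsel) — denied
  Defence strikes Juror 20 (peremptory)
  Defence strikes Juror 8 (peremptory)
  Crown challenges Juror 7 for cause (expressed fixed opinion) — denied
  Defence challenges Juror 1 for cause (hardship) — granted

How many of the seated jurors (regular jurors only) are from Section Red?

2

Removed: #1, #3, #4, #6, #8, #11, #12, #14, #20, #22.
Seated jurors 1–6: #2, #5, #7, #9, #10, #13 (alternates #15 not counted).
Of those, in Section Red: #5, #10 → 2.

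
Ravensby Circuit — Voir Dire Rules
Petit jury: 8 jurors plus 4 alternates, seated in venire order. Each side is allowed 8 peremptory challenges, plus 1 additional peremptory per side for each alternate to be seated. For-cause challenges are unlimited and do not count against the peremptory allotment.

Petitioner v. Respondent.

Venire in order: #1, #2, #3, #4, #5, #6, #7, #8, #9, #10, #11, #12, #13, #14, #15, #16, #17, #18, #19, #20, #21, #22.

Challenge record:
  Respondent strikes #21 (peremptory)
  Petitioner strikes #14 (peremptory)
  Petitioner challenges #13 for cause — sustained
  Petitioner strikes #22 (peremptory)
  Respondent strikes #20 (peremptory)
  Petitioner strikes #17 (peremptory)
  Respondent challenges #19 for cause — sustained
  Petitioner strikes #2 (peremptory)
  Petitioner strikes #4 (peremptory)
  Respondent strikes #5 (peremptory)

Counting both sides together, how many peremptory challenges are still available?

16

Petitioner allotment: 8 base + 1 × 4 alternates = 12. Respondent allotment: 8 base + 1 × 4 alternates = 12.
Petitioner peremptories used: #14, #22, #17, #2, #4 — 5 (the for-cause on #13 doesn't count).
Respondent peremptories used: #21, #20, #5 — 3 (the for-cause on #19 doesn't count).
Remaining: (12 − 5) + (12 − 3) = 16.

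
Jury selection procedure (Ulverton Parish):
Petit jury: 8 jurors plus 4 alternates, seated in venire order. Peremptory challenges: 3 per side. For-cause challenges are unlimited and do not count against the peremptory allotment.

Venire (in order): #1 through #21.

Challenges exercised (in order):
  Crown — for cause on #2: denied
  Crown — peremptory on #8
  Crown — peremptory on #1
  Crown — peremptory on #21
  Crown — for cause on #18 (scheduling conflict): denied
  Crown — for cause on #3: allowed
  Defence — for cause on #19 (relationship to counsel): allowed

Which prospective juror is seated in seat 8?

Removed: #1, #3, #8, #19, #21. (#2, #18 stay — for-cause denied.)
Seating in order: seats 1–8 → #2, #4, #5, #6, #7, #9, #10, #11; alternates → #12, #13, #14, #15.
So seat 8 is #11.

11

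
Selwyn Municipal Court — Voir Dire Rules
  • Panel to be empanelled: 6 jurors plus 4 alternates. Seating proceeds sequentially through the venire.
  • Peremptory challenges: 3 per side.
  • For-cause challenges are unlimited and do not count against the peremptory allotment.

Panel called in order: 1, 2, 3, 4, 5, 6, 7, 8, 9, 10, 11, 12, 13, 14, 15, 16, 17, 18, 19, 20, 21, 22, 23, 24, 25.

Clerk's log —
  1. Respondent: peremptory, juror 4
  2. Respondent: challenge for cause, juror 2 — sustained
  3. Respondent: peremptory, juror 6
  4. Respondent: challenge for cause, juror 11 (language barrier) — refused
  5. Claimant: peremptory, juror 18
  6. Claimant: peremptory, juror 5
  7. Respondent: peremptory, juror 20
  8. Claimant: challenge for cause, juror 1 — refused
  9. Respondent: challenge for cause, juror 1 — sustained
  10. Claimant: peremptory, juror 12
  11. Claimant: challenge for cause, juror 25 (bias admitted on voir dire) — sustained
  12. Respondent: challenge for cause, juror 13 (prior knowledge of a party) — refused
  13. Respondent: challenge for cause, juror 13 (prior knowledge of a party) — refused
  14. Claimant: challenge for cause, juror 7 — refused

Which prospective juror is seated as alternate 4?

Removed: #1, #2, #4, #5, #6, #12, #18, #20, #25. (#7, #11, #13 stay — for-cause denied.)
Filling seats in venire order through position 10: #3, #7, #8, #9, #10, #11, #13, #14, #15, #16.
So alternate 4 is #16.

16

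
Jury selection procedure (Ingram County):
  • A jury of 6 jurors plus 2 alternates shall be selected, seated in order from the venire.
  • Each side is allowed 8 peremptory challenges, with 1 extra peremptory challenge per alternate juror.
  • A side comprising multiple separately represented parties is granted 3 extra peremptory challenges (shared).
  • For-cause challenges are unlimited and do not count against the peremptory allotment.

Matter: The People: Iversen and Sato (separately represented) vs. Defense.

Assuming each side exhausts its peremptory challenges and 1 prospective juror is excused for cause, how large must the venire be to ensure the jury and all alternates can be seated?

32

Seats to fill: 6 + 2 alternates = 8.
Peremptories — The People: 8 + 1×2 + 3 = 13; Defense: 8 + 1×2 = 10; total 23.
For-cause removals: 1.
Minimum venire: 8 + 23 + 1 = 32.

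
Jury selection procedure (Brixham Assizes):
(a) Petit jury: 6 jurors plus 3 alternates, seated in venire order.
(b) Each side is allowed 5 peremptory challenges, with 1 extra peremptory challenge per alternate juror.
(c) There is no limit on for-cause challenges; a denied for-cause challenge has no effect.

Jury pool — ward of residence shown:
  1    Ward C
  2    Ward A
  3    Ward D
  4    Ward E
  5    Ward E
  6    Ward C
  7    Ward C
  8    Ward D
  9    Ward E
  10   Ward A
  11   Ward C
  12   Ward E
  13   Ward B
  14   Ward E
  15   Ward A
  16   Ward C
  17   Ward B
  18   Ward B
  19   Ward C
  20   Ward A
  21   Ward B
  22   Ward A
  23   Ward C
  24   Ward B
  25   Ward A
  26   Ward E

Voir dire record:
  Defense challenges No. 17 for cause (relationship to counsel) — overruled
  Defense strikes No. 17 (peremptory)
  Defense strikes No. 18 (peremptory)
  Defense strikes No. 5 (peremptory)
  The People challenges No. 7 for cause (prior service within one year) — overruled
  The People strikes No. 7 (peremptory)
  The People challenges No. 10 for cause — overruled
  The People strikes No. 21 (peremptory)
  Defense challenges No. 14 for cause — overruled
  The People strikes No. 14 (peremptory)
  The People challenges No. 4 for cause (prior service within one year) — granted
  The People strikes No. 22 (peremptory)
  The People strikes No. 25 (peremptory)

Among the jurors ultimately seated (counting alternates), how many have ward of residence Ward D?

Removed: #4, #5, #7, #14, #17, #18, #21, #22, #25.
Seated (9 incl. alternates): #1, #2, #3, #6, #8, #9, #10, #11, #12.
Of those, in Ward D: #3, #8 → 2.

2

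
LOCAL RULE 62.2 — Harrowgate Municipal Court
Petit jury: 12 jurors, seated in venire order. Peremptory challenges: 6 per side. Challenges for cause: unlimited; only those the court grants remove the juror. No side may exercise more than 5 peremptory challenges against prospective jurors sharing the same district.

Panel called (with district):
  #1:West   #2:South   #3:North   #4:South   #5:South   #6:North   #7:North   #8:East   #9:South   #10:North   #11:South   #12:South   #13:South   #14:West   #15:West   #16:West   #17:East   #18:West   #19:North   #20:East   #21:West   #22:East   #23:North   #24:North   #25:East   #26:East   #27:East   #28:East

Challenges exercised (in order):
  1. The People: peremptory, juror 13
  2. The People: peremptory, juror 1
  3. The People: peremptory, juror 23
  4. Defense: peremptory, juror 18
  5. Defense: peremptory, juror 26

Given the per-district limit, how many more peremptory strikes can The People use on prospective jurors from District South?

3

The People peremptories so far: #13, #1, #23 — 3 of 6 used, 3 left overall.
Against District South: #13 — 1 used; per-district cap 5 leaves 4.
Binding limit: min(3, 4) = 3.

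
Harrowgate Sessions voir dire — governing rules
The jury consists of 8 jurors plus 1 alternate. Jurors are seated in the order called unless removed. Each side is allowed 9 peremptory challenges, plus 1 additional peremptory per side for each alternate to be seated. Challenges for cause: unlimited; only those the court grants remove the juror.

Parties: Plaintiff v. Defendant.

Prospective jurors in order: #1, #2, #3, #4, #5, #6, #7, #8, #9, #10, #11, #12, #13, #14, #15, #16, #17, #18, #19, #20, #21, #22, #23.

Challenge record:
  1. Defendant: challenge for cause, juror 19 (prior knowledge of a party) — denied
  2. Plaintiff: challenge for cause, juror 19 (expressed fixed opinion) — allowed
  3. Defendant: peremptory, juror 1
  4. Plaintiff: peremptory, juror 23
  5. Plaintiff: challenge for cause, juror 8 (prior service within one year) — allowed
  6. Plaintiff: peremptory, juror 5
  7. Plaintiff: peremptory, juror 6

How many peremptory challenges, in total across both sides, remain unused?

Plaintiff allotment: 9 base + 1 × 1 alternate = 10. Defendant allotment: 9 base + 1 × 1 alternate = 10.
Plaintiff peremptories used: #23, #5, #6 — 3 (for-cause on #19, #8 don't count).
Defendant peremptories used: #1 — 1 (the for-cause on #19 doesn't count).
Remaining: (10 − 3) + (10 − 1) = 16.

16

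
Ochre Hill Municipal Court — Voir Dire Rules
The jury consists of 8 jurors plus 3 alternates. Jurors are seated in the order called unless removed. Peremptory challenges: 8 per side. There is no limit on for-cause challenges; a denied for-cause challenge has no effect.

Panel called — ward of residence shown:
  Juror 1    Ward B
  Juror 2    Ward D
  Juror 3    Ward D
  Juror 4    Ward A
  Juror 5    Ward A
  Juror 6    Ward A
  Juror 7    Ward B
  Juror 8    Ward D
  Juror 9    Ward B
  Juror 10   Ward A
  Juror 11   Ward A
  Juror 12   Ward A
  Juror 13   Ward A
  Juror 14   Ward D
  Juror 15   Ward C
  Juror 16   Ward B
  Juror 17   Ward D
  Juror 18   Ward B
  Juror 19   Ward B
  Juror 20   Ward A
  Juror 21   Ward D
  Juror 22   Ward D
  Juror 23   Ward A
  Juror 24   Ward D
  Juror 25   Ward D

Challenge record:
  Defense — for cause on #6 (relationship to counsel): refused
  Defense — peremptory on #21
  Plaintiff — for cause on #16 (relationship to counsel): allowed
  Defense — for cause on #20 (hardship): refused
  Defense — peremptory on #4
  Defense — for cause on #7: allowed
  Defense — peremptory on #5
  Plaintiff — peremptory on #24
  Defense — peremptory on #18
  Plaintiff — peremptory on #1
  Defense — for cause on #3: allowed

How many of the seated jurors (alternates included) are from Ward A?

5

Removed: #1, #3, #4, #5, #7, #16, #18, #21, #24.
Seated (11 incl. alternates): #2, #6, #8, #9, #10, #11, #12, #13, #14, #15, #17.
Of those, in Ward A: #6, #10, #11, #12, #13 → 5.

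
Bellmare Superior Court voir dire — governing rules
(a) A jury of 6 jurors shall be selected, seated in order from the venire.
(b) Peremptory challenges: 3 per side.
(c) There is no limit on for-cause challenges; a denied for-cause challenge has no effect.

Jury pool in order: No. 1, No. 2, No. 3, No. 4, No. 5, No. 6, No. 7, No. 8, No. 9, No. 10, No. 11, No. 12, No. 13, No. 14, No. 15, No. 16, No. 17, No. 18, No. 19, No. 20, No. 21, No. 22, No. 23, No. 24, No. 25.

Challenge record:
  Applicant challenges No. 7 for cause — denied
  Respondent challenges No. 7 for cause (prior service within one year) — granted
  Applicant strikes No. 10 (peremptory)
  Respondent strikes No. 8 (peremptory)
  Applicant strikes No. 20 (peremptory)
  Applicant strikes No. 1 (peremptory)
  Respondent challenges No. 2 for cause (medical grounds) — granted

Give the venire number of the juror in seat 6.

Removed: #1, #2, #7, #8, #10, #20.
Filling seats in venire order through position 6: #3, #4, #5, #6, #9, #11.
So seat 6 is #11.

11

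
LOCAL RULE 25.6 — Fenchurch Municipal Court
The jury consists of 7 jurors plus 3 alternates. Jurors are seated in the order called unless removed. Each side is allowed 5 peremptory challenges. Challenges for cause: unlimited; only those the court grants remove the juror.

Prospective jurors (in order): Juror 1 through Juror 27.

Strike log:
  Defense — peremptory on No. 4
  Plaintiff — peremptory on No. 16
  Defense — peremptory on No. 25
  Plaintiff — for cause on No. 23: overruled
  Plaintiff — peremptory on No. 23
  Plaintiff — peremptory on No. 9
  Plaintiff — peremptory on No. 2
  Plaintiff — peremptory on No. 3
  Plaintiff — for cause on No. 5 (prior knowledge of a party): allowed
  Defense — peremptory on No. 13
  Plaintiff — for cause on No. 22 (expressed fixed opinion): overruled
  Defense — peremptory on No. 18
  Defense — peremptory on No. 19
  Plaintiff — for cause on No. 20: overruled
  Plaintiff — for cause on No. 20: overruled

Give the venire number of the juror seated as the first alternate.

Removed: #2, #3, #4, #5, #9, #13, #16, #18, #19, #23, #25. (#20, #22 stay — for-cause denied.)
Seating in order: seats 1–7 → #1, #6, #7, #8, #10, #11, #12; alternates → #14, #15, #17.
So alternate 1 is #14.

14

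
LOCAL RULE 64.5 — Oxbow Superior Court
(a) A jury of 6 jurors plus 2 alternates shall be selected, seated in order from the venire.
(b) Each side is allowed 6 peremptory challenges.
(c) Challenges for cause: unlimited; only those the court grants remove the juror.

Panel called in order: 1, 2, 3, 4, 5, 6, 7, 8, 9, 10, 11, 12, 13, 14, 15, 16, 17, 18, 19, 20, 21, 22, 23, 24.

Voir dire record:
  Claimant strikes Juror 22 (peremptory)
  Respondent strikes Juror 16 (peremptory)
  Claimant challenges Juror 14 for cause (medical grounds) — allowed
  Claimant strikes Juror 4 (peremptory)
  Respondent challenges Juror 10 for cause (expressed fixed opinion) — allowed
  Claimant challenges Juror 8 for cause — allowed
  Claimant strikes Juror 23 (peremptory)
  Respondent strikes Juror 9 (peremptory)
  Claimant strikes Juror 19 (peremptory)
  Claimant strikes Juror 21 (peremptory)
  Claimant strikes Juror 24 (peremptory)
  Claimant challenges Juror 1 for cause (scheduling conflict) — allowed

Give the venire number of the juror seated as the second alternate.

13

Removed: #1, #4, #8, #9, #10, #14, #16, #19, #21, #22, #23, #24.
Seating in order: seats 1–6 → #2, #3, #5, #6, #7, #11; alternates → #12, #13.
So alternate 2 is #13.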